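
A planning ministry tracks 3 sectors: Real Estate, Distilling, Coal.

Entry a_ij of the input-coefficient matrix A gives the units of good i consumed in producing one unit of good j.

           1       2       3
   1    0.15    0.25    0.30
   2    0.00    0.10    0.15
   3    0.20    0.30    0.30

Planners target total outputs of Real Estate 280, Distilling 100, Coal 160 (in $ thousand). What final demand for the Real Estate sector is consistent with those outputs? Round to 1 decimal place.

I − A =
  [   0.85    -0.25    -0.30]
  [   0.00     0.90    -0.15]
  [  -0.20    -0.30     0.70]
d = (I − A) x:
  d_1 = (+0.85)·280 + (-0.25)·100 + (-0.30)·160 = 165.0
  d_2 = (+0.00)·280 + (+0.90)·100 + (-0.15)·160 = 66.0
  d_3 = (-0.20)·280 + (-0.30)·100 + (+0.70)·160 = 26.0

d_1 = 165.0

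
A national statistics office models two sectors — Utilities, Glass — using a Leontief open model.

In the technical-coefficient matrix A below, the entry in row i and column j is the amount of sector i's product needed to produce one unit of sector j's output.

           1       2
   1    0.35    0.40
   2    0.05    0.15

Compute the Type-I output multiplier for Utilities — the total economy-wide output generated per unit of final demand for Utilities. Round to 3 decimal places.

I − A =
  [   0.65    -0.40]
  [  -0.05     0.85]
det(I−A) = (0.65)(0.85) − (-0.40)(-0.05) = 0.5325
adj(I−A) = [[0.85, 0.40], [0.05, 0.65]]
(I − A)⁻¹ = adj(I−A) / det(I−A) ≈
  [   1.5962     0.7512]
  [   0.0939     1.2207]
The output multiplier for sector j is the column-j sum of the Leontief inverse (I − A)⁻¹ = adj(I−A) / det(I−A).
Column 1 of adj(I−A): (0.85, 0.05); det(I−A) = 0.5325.
m_1 = (0.85 + 0.05) / 0.5325 = 0.90 / 0.5325 ≈ 1.690.

m_1 = 1.690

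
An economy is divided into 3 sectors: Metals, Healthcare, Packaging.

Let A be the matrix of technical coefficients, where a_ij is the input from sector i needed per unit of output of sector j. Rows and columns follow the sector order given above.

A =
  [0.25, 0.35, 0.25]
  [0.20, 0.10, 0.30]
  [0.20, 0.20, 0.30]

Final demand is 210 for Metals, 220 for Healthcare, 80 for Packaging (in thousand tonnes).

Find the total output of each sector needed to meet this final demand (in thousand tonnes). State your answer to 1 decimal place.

I − A =
  [   0.75    -0.35    -0.25]
  [  -0.20     0.90    -0.30]
  [  -0.20    -0.20     0.70]
Cofactors of I−A, C_ij = (−1)^(i+j)·(minor ij) (rows/columns in the sector order above):
  C_11 = (0.90)(0.70) − (-0.30)(-0.20) = 0.5700
  C_12 = −[(-0.20)(0.70) − (-0.30)(-0.20)] = 0.2000
  C_13 = (-0.20)(-0.20) − (0.90)(-0.20) = 0.2200
  C_21 = −[(-0.35)(0.70) − (-0.25)(-0.20)] = 0.2950
  C_22 = (0.75)(0.70) − (-0.25)(-0.20) = 0.4750
  C_23 = −[(0.75)(-0.20) − (-0.35)(-0.20)] = 0.2200
  C_31 = (-0.35)(-0.30) − (-0.25)(0.90) = 0.3300
  C_32 = −[(0.75)(-0.30) − (-0.25)(-0.20)] = 0.2750
  C_33 = (0.75)(0.90) − (-0.35)(-0.20) = 0.6050
det(I−A) = Σ_j (I−A)_1j·C_1j = (0.75)(0.5700) + (-0.35)(0.2000) + (-0.25)(0.2200) = 0.3025
adj(I−A) = Cᵀ =
  [ 0.5700   0.2950   0.3300]
  [ 0.2000   0.4750   0.2750]
  [ 0.2200   0.2200   0.6050]
(I − A)⁻¹ = adj(I−A) / det(I−A) ≈
  [   1.8843     0.9752     1.0909]
  [   0.6612     1.5702     0.9091]
  [   0.7273     0.7273     2.0000]
x = (I − A)⁻¹ d = adj(I−A)·d / det(I−A), with det(I−A) = 0.3025:
  x_1 = (0.5700·210 + 0.2950·220 + 0.3300·80) / 0.3025 = 211.00 / 0.3025 ≈ 697.5
  x_2 = (0.2000·210 + 0.4750·220 + 0.2750·80) / 0.3025 = 168.50 / 0.3025 ≈ 557.0
  x_3 = (0.2200·210 + 0.2200·220 + 0.6050·80) / 0.3025 = 143.00 / 0.3025 ≈ 472.7

x_1 = 697.5, x_2 = 557.0, x_3 = 472.7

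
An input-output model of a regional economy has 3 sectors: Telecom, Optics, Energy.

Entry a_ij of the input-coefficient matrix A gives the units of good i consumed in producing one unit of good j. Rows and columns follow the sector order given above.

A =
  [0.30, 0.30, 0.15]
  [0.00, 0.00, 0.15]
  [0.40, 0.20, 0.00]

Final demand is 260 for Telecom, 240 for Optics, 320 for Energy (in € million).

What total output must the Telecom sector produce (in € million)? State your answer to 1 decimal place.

I − A =
  [   0.70    -0.30    -0.15]
  [   0.00     1.00    -0.15]
  [  -0.40    -0.20     1.00]
Cofactors of I−A, C_ij = (−1)^(i+j)·(minor ij) (rows/columns in the sector order above):
  C_11 = (1.00)(1.00) − (-0.15)(-0.20) = 0.9700
  C_12 = −[(0.00)(1.00) − (-0.15)(-0.40)] = 0.0600
  C_13 = (0.00)(-0.20) − (1.00)(-0.40) = 0.4000
  C_21 = −[(-0.30)(1.00) − (-0.15)(-0.20)] = 0.3300
  C_22 = (0.70)(1.00) − (-0.15)(-0.40) = 0.6400
  C_23 = −[(0.70)(-0.20) − (-0.30)(-0.40)] = 0.2600
  C_31 = (-0.30)(-0.15) − (-0.15)(1.00) = 0.1950
  C_32 = −[(0.70)(-0.15) − (-0.15)(0.00)] = 0.1050
  C_33 = (0.70)(1.00) − (-0.30)(0.00) = 0.7000
det(I−A) = Σ_j (I−A)_1j·C_1j = (0.70)(0.9700) + (-0.30)(0.0600) + (-0.15)(0.4000) = 0.6010
adj(I−A) = Cᵀ =
  [ 0.9700   0.3300   0.1950]
  [ 0.0600   0.6400   0.1050]
  [ 0.4000   0.2600   0.7000]
(I − A)⁻¹ = adj(I−A) / det(I−A) ≈
  [   1.6140     0.5491     0.3245]
  [   0.0998     1.0649     0.1747]
  [   0.6656     0.4326     1.1647]
x = (I − A)⁻¹ d = adj(I−A)·d / det(I−A), with det(I−A) = 0.6010:
  x_T = (0.9700·260 + 0.3300·240 + 0.1950·320) / 0.6010 = 393.80 / 0.6010 ≈ 655.2
  x_O = (0.0600·260 + 0.6400·240 + 0.1050·320) / 0.6010 = 202.80 / 0.6010 ≈ 337.4
  x_E = (0.4000·260 + 0.2600·240 + 0.7000·320) / 0.6010 = 390.40 / 0.6010 ≈ 649.6

x_T = 655.2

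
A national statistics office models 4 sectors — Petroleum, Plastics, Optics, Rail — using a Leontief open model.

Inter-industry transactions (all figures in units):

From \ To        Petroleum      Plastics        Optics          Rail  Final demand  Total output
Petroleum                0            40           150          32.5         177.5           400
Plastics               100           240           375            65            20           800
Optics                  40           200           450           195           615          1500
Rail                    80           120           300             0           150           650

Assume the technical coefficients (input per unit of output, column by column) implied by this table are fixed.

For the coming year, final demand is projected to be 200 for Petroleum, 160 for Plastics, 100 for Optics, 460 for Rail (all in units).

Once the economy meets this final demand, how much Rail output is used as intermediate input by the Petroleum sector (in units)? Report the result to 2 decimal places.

Technical coefficients a_ij = z_ij / X_j:
  a_11 = 0/400 = 0.00, a_21 = 100/400 = 0.25, a_31 = 40/400 = 0.10, a_41 = 80/400 = 0.20
  a_12 = 40/800 = 0.05, a_22 = 240/800 = 0.30, a_32 = 200/800 = 0.25, a_42 = 120/800 = 0.15
  a_13 = 150/1500 = 0.10, a_23 = 375/1500 = 0.25, a_33 = 450/1500 = 0.30, a_43 = 300/1500 = 0.20
  a_14 = 32.5/650 = 0.05, a_24 = 65/650 = 0.10, a_34 = 195/650 = 0.30, a_44 = 0/650 = 0.00
I − A =
  [   1.00    -0.05    -0.10    -0.05]
  [  -0.25     0.70    -0.25    -0.10]
  [  -0.10    -0.25     0.70    -0.30]
  [  -0.20    -0.15    -0.20     1.00]
Compute the cofactors C_ij = (−1)^(i+j)·(3×3 minor ij) of I−A; the adjugate is their transpose:
adj(I−A) = Cᵀ =
  [ 0.358750   0.069250   0.090875   0.052125]
  [ 0.216000   0.616000   0.297000   0.161500]
  [ 0.189250   0.301250   0.662625   0.238375]
  [ 0.142000   0.166500   0.195250   0.404250]
det(I−A) = Σ_j (I−A)_1j·C_1j = (1.00)(0.358750) + (-0.05)(0.216000) + (-0.10)(0.189250) + (-0.05)(0.142000) = 0.321925
(I − A)⁻¹ = adj(I−A) / det(I−A) ≈
  [   1.1144     0.2151     0.2823     0.1619]
  [   0.6710     1.9135     0.9226     0.5017]
  [   0.5879     0.9358     2.0583     0.7405]
  [   0.4411     0.5172     0.6065     1.2557]
First solve x = (I − A)⁻¹ d = adj(I−A)·d / det(I−A); in particular x_1 = (0.358750·200 + 0.069250·160 + 0.090875·100 + 0.052125·460) / 0.321925 = 115.895 / 0.321925 ≈ 360.0062.
Intermediate flow from 4 to 1: z_41 = a_41 · x_1 = 0.20 × 115.895 / 0.321925 = 23.179 / 0.321925 ≈ 72.00.

z_41 = 72.00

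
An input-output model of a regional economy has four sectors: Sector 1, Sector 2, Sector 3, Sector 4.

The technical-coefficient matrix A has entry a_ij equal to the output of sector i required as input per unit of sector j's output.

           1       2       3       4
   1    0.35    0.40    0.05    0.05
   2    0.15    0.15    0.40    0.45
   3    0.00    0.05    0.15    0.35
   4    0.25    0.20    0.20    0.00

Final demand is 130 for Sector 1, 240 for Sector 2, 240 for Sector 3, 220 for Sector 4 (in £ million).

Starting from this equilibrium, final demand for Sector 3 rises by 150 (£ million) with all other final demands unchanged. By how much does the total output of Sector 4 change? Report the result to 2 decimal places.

I − A =
  [   0.65    -0.40    -0.05    -0.05]
  [  -0.15     0.85    -0.40    -0.45]
  [   0.00    -0.05     0.85    -0.35]
  [  -0.25    -0.20    -0.20     1.00]
Compute the cofactors C_ij = (−1)^(i+j)·(3×3 minor ij) of I−A; the adjugate is their transpose:
adj(I−A) = Cᵀ =
  [ 0.534000   0.327000   0.246500   0.260125]
  [ 0.247625   0.492000   0.328125   0.348625]
  [ 0.098000   0.112375   0.376875   0.187375]
  [ 0.202625   0.202625   0.202625   0.405250]
det(I−A) = Σ_j (I−A)_1j·C_1j = (0.65)(0.534000) + (-0.40)(0.247625) + (-0.05)(0.098000) + (-0.05)(0.202625) = 0.23301875
(I − A)⁻¹ = adj(I−A) / det(I−A) ≈
  [   2.2917     1.4033     1.0579     1.1163]
  [   1.0627     2.1114     1.4081     1.4961]
  [   0.4206     0.4823     1.6174     0.8041]
  [   0.8696     0.8696     0.8696     1.7391]
Δx = (I − A)⁻¹ Δd with Δd having +150 in the Sector 3 component and 0 elsewhere.
So Δx_4 = L_43 · (+150), where L_43 = adj(I−A)_43 / det(I−A) = 0.202625 / 0.23301875.
Δx_4 = 0.202625 × (+150) / 0.23301875 = 30.39375 / 0.23301875 ≈ 130.43.

Δx_4 = 130.43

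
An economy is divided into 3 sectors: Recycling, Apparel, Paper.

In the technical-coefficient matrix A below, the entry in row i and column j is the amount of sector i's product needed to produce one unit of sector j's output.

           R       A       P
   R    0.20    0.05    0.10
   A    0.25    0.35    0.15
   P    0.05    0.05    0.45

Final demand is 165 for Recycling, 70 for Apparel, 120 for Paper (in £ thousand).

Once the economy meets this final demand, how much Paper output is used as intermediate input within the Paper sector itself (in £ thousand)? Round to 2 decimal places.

I − A =
  [   0.80    -0.05    -0.10]
  [  -0.25     0.65    -0.15]
  [  -0.05    -0.05     0.55]
Cofactors of I−A, C_ij = (−1)^(i+j)·(minor ij) (rows/columns in the sector order above):
  C_11 = (0.65)(0.55) − (-0.15)(-0.05) = 0.3500
  C_12 = −[(-0.25)(0.55) − (-0.15)(-0.05)] = 0.1450
  C_13 = (-0.25)(-0.05) − (0.65)(-0.05) = 0.0450
  C_21 = −[(-0.05)(0.55) − (-0.10)(-0.05)] = 0.0325
  C_22 = (0.80)(0.55) − (-0.10)(-0.05) = 0.4350
  C_23 = −[(0.80)(-0.05) − (-0.05)(-0.05)] = 0.0425
  C_31 = (-0.05)(-0.15) − (-0.10)(0.65) = 0.0725
  C_32 = −[(0.80)(-0.15) − (-0.10)(-0.25)] = 0.1450
  C_33 = (0.80)(0.65) − (-0.05)(-0.25) = 0.5075
det(I−A) = Σ_j (I−A)_1j·C_1j = (0.80)(0.3500) + (-0.05)(0.1450) + (-0.10)(0.0450) = 0.26825
adj(I−A) = Cᵀ =
  [ 0.3500   0.0325   0.0725]
  [ 0.1450   0.4350   0.1450]
  [ 0.0450   0.0425   0.5075]
(I − A)⁻¹ = adj(I−A) / det(I−A) ≈
  [   1.3048     0.1212     0.2703]
  [   0.5405     1.6216     0.5405]
  [   0.1678     0.1584     1.8919]
First solve x = (I − A)⁻¹ d = adj(I−A)·d / det(I−A); in particular x_P = (0.0450·165 + 0.0425·70 + 0.5075·120) / 0.26825 = 71.30 / 0.26825 ≈ 265.7968.
Intermediate flow from P to P: z_PP = a_PP · x_P = 0.45 × 71.30 / 0.26825 = 32.085 / 0.26825 ≈ 119.61.

z_PP = 119.61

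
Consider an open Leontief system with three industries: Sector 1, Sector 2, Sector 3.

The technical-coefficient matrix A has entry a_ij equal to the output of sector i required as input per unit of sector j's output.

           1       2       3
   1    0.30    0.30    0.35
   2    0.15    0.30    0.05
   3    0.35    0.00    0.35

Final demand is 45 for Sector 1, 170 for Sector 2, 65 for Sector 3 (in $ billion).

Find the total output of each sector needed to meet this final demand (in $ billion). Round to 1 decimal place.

x_1 = 355.7, x_2 = 339.9, x_3 = 291.6

I − A =
  [   0.70    -0.30    -0.35]
  [  -0.15     0.70    -0.05]
  [  -0.35     0.00     0.65]
Cofactors of I−A, C_ij = (−1)^(i+j)·(minor ij) (rows/columns in the sector order above):
  C_11 = (0.70)(0.65) − (-0.05)(0.00) = 0.4550
  C_12 = −[(-0.15)(0.65) − (-0.05)(-0.35)] = 0.1150
  C_13 = (-0.15)(0.00) − (0.70)(-0.35) = 0.2450
  C_21 = −[(-0.30)(0.65) − (-0.35)(0.00)] = 0.1950
  C_22 = (0.70)(0.65) − (-0.35)(-0.35) = 0.3325
  C_23 = −[(0.70)(0.00) − (-0.30)(-0.35)] = 0.1050
  C_31 = (-0.30)(-0.05) − (-0.35)(0.70) = 0.2600
  C_32 = −[(0.70)(-0.05) − (-0.35)(-0.15)] = 0.0875
  C_33 = (0.70)(0.70) − (-0.30)(-0.15) = 0.4450
det(I−A) = Σ_j (I−A)_1j·C_1j = (0.70)(0.4550) + (-0.30)(0.1150) + (-0.35)(0.2450) = 0.19825
adj(I−A) = Cᵀ =
  [ 0.4550   0.1950   0.2600]
  [ 0.1150   0.3325   0.0875]
  [ 0.2450   0.1050   0.4450]
(I − A)⁻¹ = adj(I−A) / det(I−A) ≈
  [   2.2951     0.9836     1.3115]
  [   0.5801     1.6772     0.4414]
  [   1.2358     0.5296     2.2446]
x = (I − A)⁻¹ d = adj(I−A)·d / det(I−A), with det(I−A) = 0.19825:
  x_1 = (0.4550·45 + 0.1950·170 + 0.2600·65) / 0.19825 = 70.525 / 0.19825 ≈ 355.7
  x_2 = (0.1150·45 + 0.3325·170 + 0.0875·65) / 0.19825 = 67.3875 / 0.19825 ≈ 339.9
  x_3 = (0.2450·45 + 0.1050·170 + 0.4450·65) / 0.19825 = 57.80 / 0.19825 ≈ 291.6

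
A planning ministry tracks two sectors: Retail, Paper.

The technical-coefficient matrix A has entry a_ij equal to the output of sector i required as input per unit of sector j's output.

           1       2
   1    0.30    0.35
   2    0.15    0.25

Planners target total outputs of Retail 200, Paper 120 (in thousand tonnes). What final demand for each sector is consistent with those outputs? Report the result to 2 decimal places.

d_1 = 98.00, d_2 = 60.00

I − A =
  [   0.70    -0.35]
  [  -0.15     0.75]
d = (I − A) x:
  d_1 = (+0.70)·200 + (-0.35)·120 = 98.00
  d_2 = (-0.15)·200 + (+0.75)·120 = 60.00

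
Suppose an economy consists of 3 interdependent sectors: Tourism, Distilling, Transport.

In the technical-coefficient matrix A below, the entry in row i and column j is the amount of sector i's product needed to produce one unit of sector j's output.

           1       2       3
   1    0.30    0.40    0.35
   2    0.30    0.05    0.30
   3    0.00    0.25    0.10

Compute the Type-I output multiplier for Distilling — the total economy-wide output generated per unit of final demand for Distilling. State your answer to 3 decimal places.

I − A =
  [   0.70    -0.40    -0.35]
  [  -0.30     0.95    -0.30]
  [   0.00    -0.25     0.90]
Cofactors of I−A, C_ij = (−1)^(i+j)·(minor ij) (rows/columns in the sector order above):
  C_11 = (0.95)(0.90) − (-0.30)(-0.25) = 0.7800
  C_12 = −[(-0.30)(0.90) − (-0.30)(0.00)] = 0.2700
  C_13 = (-0.30)(-0.25) − (0.95)(0.00) = 0.0750
  C_21 = −[(-0.40)(0.90) − (-0.35)(-0.25)] = 0.4475
  C_22 = (0.70)(0.90) − (-0.35)(0.00) = 0.6300
  C_23 = −[(0.70)(-0.25) − (-0.40)(0.00)] = 0.1750
  C_31 = (-0.40)(-0.30) − (-0.35)(0.95) = 0.4525
  C_32 = −[(0.70)(-0.30) − (-0.35)(-0.30)] = 0.3150
  C_33 = (0.70)(0.95) − (-0.40)(-0.30) = 0.5450
det(I−A) = Σ_j (I−A)_1j·C_1j = (0.70)(0.7800) + (-0.40)(0.2700) + (-0.35)(0.0750) = 0.41175
adj(I−A) = Cᵀ =
  [ 0.7800   0.4475   0.4525]
  [ 0.2700   0.6300   0.3150]
  [ 0.0750   0.1750   0.5450]
(I − A)⁻¹ = adj(I−A) / det(I−A) ≈
  [   1.8944     1.0868     1.0990]
  [   0.6557     1.5301     0.7650]
  [   0.1821     0.4250     1.3236]
The output multiplier for sector j is the column-j sum of the Leontief inverse (I − A)⁻¹ = adj(I−A) / det(I−A).
Column 2 of adj(I−A): (0.4475, 0.6300, 0.1750); det(I−A) = 0.41175.
m_2 = (0.4475 + 0.6300 + 0.1750) / 0.41175 = 1.2525 / 0.41175 ≈ 3.042.

m_2 = 3.042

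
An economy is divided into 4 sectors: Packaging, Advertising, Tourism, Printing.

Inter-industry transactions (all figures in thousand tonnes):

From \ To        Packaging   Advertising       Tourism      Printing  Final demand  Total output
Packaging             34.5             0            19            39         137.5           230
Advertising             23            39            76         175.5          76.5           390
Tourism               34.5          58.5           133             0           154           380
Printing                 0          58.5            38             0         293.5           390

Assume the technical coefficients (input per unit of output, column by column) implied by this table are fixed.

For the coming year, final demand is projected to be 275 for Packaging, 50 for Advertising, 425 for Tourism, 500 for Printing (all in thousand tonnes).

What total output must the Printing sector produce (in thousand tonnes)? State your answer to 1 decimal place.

Technical coefficients a_ij = z_ij / X_j:
  a_11 = 34.5/230 = 0.15, a_21 = 23/230 = 0.10, a_31 = 34.5/230 = 0.15, a_41 = 0/230 = 0.00
  a_12 = 0/390 = 0.00, a_22 = 39/390 = 0.10, a_32 = 58.5/390 = 0.15, a_42 = 58.5/390 = 0.15
  a_13 = 19/380 = 0.05, a_23 = 76/380 = 0.20, a_33 = 133/380 = 0.35, a_43 = 38/380 = 0.10
  a_14 = 39/390 = 0.10, a_24 = 175.5/390 = 0.45, a_34 = 0/390 = 0.00, a_44 = 0/390 = 0.00
I − A =
  [   0.85     0.00    -0.05    -0.10]
  [  -0.10     0.90    -0.20    -0.45]
  [  -0.15    -0.15     0.65     0.00]
  [   0.00    -0.15    -0.10     1.00]
Compute the cofactors C_ij = (−1)^(i+j)·(3×3 minor ij) of I−A; the adjugate is their transpose:
adj(I−A) = Cᵀ =
  [ 0.504375   0.018750   0.053625   0.058875]
  [ 0.101750   0.543500   0.214250   0.254750]
  [ 0.139875   0.129750   0.706125   0.072375]
  [ 0.029250   0.094500   0.102750   0.464250]
det(I−A) = Σ_j (I−A)_1j·C_1j = (0.85)(0.504375) + (0.00)(0.101750) + (-0.05)(0.139875) + (-0.10)(0.029250) = 0.4188
(I − A)⁻¹ = adj(I−A) / det(I−A) ≈
  [   1.2043     0.0448     0.1280     0.1406]
  [   0.2430     1.2978     0.5116     0.6083]
  [   0.3340     0.3098     1.6861     0.1728]
  [   0.0698     0.2256     0.2453     1.1085]
x = (I − A)⁻¹ d = adj(I−A)·d / det(I−A), with det(I−A) = 0.4188:
  x_1 = (0.504375·275 + 0.018750·50 + 0.053625·425 + 0.058875·500) / 0.4188 = 191.86875 / 0.4188 ≈ 458.1
  x_2 = (0.101750·275 + 0.543500·50 + 0.214250·425 + 0.254750·500) / 0.4188 = 273.5875 / 0.4188 ≈ 653.3
  x_3 = (0.139875·275 + 0.129750·50 + 0.706125·425 + 0.072375·500) / 0.4188 = 381.24375 / 0.4188 ≈ 910.3
  x_4 = (0.029250·275 + 0.094500·50 + 0.102750·425 + 0.464250·500) / 0.4188 = 288.5625 / 0.4188 ≈ 689.0

x_4 = 689.0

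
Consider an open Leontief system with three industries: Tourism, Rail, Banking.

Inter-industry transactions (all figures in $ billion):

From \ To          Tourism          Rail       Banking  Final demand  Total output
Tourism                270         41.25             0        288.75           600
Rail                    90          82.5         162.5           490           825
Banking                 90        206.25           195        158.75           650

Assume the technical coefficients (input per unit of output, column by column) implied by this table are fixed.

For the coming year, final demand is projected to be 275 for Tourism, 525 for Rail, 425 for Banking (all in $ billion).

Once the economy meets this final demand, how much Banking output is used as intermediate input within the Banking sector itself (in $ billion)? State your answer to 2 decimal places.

Technical coefficients a_ij = z_ij / X_j:
  a_11 = 270/600 = 0.45, a_21 = 90/600 = 0.15, a_31 = 90/600 = 0.15
  a_12 = 41.25/825 = 0.05, a_22 = 82.5/825 = 0.10, a_32 = 206.25/825 = 0.25
  a_13 = 0/650 = 0.00, a_23 = 162.5/650 = 0.25, a_33 = 195/650 = 0.30
I − A =
  [   0.55    -0.05     0.00]
  [  -0.15     0.90    -0.25]
  [  -0.15    -0.25     0.70]
Cofactors of I−A, C_ij = (−1)^(i+j)·(minor ij) (rows/columns in the sector order above):
  C_11 = (0.90)(0.70) − (-0.25)(-0.25) = 0.5675
  C_12 = −[(-0.15)(0.70) − (-0.25)(-0.15)] = 0.1425
  C_13 = (-0.15)(-0.25) − (0.90)(-0.15) = 0.1725
  C_21 = −[(-0.05)(0.70) − (0.00)(-0.25)] = 0.0350
  C_22 = (0.55)(0.70) − (0.00)(-0.15) = 0.3850
  C_23 = −[(0.55)(-0.25) − (-0.05)(-0.15)] = 0.1450
  C_31 = (-0.05)(-0.25) − (0.00)(0.90) = 0.0125
  C_32 = −[(0.55)(-0.25) − (0.00)(-0.15)] = 0.1375
  C_33 = (0.55)(0.90) − (-0.05)(-0.15) = 0.4875
det(I−A) = Σ_j (I−A)_1j·C_1j = (0.55)(0.5675) + (-0.05)(0.1425) + (0.00)(0.1725) = 0.3050
adj(I−A) = Cᵀ =
  [ 0.5675   0.0350   0.0125]
  [ 0.1425   0.3850   0.1375]
  [ 0.1725   0.1450   0.4875]
(I − A)⁻¹ = adj(I−A) / det(I−A) ≈
  [   1.8607     0.1148     0.0410]
  [   0.4672     1.2623     0.4508]
  [   0.5656     0.4754     1.5984]
First solve x = (I − A)⁻¹ d = adj(I−A)·d / det(I−A); in particular x_3 = (0.1725·275 + 0.1450·525 + 0.4875·425) / 0.3050 = 330.75 / 0.3050 ≈ 1084.4262.
Intermediate flow from 3 to 3: z_33 = a_33 · x_3 = 0.30 × 330.75 / 0.3050 = 99.225 / 0.3050 ≈ 325.33.

z_33 = 325.33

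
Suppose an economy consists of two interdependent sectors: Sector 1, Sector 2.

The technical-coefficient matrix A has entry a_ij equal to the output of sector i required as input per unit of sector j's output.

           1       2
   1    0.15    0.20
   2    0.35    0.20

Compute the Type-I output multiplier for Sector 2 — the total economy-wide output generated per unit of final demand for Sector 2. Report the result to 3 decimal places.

I − A =
  [   0.85    -0.20]
  [  -0.35     0.80]
det(I−A) = (0.85)(0.80) − (-0.20)(-0.35) = 0.6100
adj(I−A) = [[0.80, 0.20], [0.35, 0.85]]
(I − A)⁻¹ = adj(I−A) / det(I−A) ≈
  [   1.3115     0.3279]
  [   0.5738     1.3934]
The output multiplier for sector j is the column-j sum of the Leontief inverse (I − A)⁻¹ = adj(I−A) / det(I−A).
Column 2 of adj(I−A): (0.20, 0.85); det(I−A) = 0.6100.
m_2 = (0.20 + 0.85) / 0.6100 = 1.05 / 0.6100 ≈ 1.721.

m_2 = 1.721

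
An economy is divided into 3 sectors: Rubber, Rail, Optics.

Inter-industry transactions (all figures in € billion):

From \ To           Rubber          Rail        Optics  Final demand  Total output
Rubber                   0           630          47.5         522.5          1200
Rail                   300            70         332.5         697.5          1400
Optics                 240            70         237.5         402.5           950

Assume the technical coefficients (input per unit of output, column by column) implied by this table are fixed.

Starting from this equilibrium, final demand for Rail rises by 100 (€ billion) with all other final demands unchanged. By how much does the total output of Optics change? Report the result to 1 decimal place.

Δx_3 = 24.6

Technical coefficients a_ij = z_ij / X_j:
  a_11 = 0/1200 = 0.00, a_21 = 300/1200 = 0.25, a_31 = 240/1200 = 0.20
  a_12 = 630/1400 = 0.45, a_22 = 70/1400 = 0.05, a_32 = 70/1400 = 0.05
  a_13 = 47.5/950 = 0.05, a_23 = 332.5/950 = 0.35, a_33 = 237.5/950 = 0.25
I − A =
  [   1.00    -0.45    -0.05]
  [  -0.25     0.95    -0.35]
  [  -0.20    -0.05     0.75]
Cofactors of I−A, C_ij = (−1)^(i+j)·(minor ij) (rows/columns in the sector order above):
  C_11 = (0.95)(0.75) − (-0.35)(-0.05) = 0.6950
  C_12 = −[(-0.25)(0.75) − (-0.35)(-0.20)] = 0.2575
  C_13 = (-0.25)(-0.05) − (0.95)(-0.20) = 0.2025
  C_21 = −[(-0.45)(0.75) − (-0.05)(-0.05)] = 0.3400
  C_22 = (1.00)(0.75) − (-0.05)(-0.20) = 0.7400
  C_23 = −[(1.00)(-0.05) − (-0.45)(-0.20)] = 0.1400
  C_31 = (-0.45)(-0.35) − (-0.05)(0.95) = 0.2050
  C_32 = −[(1.00)(-0.35) − (-0.05)(-0.25)] = 0.3625
  C_33 = (1.00)(0.95) − (-0.45)(-0.25) = 0.8375
det(I−A) = Σ_j (I−A)_1j·C_1j = (1.00)(0.6950) + (-0.45)(0.2575) + (-0.05)(0.2025) = 0.5690
adj(I−A) = Cᵀ =
  [ 0.6950   0.3400   0.2050]
  [ 0.2575   0.7400   0.3625]
  [ 0.2025   0.1400   0.8375]
(I − A)⁻¹ = adj(I−A) / det(I−A) ≈
  [   1.2214     0.5975     0.3603]
  [   0.4525     1.3005     0.6371]
  [   0.3559     0.2460     1.4719]
Δx = (I − A)⁻¹ Δd with Δd having +100 in the Rail component and 0 elsewhere.
So Δx_3 = L_32 · (+100), where L_32 = adj(I−A)_32 / det(I−A) = 0.1400 / 0.5690.
Δx_3 = 0.1400 × (+100) / 0.5690 = 14.00 / 0.5690 ≈ 24.6.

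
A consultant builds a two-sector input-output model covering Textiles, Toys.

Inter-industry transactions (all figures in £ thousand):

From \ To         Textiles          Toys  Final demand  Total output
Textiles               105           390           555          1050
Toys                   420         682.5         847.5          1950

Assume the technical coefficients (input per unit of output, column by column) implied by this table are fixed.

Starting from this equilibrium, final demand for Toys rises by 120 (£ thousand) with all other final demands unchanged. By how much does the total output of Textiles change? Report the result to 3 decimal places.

Δx_1 = 47.525

Technical coefficients a_ij = z_ij / X_j:
  a_11 = 105/1050 = 0.10, a_21 = 420/1050 = 0.40
  a_12 = 390/1950 = 0.20, a_22 = 682.5/1950 = 0.35
I − A =
  [   0.90    -0.20]
  [  -0.40     0.65]
det(I−A) = (0.90)(0.65) − (-0.20)(-0.40) = 0.5050
adj(I−A) = [[0.65, 0.20], [0.40, 0.90]]
(I − A)⁻¹ = adj(I−A) / det(I−A) ≈
  [   1.2871     0.3960]
  [   0.7921     1.7822]
Δx = (I − A)⁻¹ Δd with Δd having +120 in the Toys component and 0 elsewhere.
So Δx_1 = L_12 · (+120), where L_12 = adj(I−A)_12 / det(I−A) = 0.20 / 0.5050.
Δx_1 = 0.20 × (+120) / 0.5050 = 24.00 / 0.5050 ≈ 47.525.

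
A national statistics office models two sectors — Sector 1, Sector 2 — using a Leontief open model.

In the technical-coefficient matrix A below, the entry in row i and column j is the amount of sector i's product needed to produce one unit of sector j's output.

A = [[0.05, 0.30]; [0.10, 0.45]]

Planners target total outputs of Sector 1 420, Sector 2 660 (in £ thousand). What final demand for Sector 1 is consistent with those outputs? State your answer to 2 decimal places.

I − A =
  [   0.95    -0.30]
  [  -0.10     0.55]
d = (I − A) x:
  d_1 = (+0.95)·420 + (-0.30)·660 = 201.00
  d_2 = (-0.10)·420 + (+0.55)·660 = 321.00

d_1 = 201.00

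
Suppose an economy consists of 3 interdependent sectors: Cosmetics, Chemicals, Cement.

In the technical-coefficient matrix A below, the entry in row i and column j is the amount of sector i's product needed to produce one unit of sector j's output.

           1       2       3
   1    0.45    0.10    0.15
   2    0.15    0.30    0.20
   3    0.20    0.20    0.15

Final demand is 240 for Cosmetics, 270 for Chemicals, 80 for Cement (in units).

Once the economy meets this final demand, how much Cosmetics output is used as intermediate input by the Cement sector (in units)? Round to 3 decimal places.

I − A =
  [   0.55    -0.10    -0.15]
  [  -0.15     0.70    -0.20]
  [  -0.20    -0.20     0.85]
Cofactors of I−A, C_ij = (−1)^(i+j)·(minor ij) (rows/columns in the sector order above):
  C_11 = (0.70)(0.85) − (-0.20)(-0.20) = 0.5550
  C_12 = −[(-0.15)(0.85) − (-0.20)(-0.20)] = 0.1675
  C_13 = (-0.15)(-0.20) − (0.70)(-0.20) = 0.1700
  C_21 = −[(-0.10)(0.85) − (-0.15)(-0.20)] = 0.1150
  C_22 = (0.55)(0.85) − (-0.15)(-0.20) = 0.4375
  C_23 = −[(0.55)(-0.20) − (-0.10)(-0.20)] = 0.1300
  C_31 = (-0.10)(-0.20) − (-0.15)(0.70) = 0.1250
  C_32 = −[(0.55)(-0.20) − (-0.15)(-0.15)] = 0.1325
  C_33 = (0.55)(0.70) − (-0.10)(-0.15) = 0.3700
det(I−A) = Σ_j (I−A)_1j·C_1j = (0.55)(0.5550) + (-0.10)(0.1675) + (-0.15)(0.1700) = 0.2630
adj(I−A) = Cᵀ =
  [ 0.5550   0.1150   0.1250]
  [ 0.1675   0.4375   0.1325]
  [ 0.1700   0.1300   0.3700]
(I − A)⁻¹ = adj(I−A) / det(I−A) ≈
  [   2.1103     0.4373     0.4753]
  [   0.6369     1.6635     0.5038]
  [   0.6464     0.4943     1.4068]
First solve x = (I − A)⁻¹ d = adj(I−A)·d / det(I−A); in particular x_3 = (0.1700·240 + 0.1300·270 + 0.3700·80) / 0.2630 = 105.50 / 0.2630 ≈ 401.14068.
Intermediate flow from 1 to 3: z_13 = a_13 · x_3 = 0.15 × 105.50 / 0.2630 = 15.825 / 0.2630 ≈ 60.171.

z_13 = 60.171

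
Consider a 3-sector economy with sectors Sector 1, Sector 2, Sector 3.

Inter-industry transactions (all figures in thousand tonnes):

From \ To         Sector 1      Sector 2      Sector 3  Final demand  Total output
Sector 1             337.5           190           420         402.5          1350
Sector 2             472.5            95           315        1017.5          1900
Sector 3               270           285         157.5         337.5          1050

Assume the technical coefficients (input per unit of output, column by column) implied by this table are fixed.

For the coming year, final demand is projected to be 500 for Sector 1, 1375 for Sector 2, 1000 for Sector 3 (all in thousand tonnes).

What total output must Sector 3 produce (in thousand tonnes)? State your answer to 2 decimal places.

x_3 = 2233.85

Technical coefficients a_ij = z_ij / X_j:
  a_11 = 337.5/1350 = 0.25, a_21 = 472.5/1350 = 0.35, a_31 = 270/1350 = 0.20
  a_12 = 190/1900 = 0.10, a_22 = 95/1900 = 0.05, a_32 = 285/1900 = 0.15
  a_13 = 420/1050 = 0.40, a_23 = 315/1050 = 0.30, a_33 = 157.5/1050 = 0.15
I − A =
  [   0.75    -0.10    -0.40]
  [  -0.35     0.95    -0.30]
  [  -0.20    -0.15     0.85]
Cofactors of I−A, C_ij = (−1)^(i+j)·(minor ij) (rows/columns in the sector order above):
  C_11 = (0.95)(0.85) − (-0.30)(-0.15) = 0.7625
  C_12 = −[(-0.35)(0.85) − (-0.30)(-0.20)] = 0.3575
  C_13 = (-0.35)(-0.15) − (0.95)(-0.20) = 0.2425
  C_21 = −[(-0.10)(0.85) − (-0.40)(-0.15)] = 0.1450
  C_22 = (0.75)(0.85) − (-0.40)(-0.20) = 0.5575
  C_23 = −[(0.75)(-0.15) − (-0.10)(-0.20)] = 0.1325
  C_31 = (-0.10)(-0.30) − (-0.40)(0.95) = 0.4100
  C_32 = −[(0.75)(-0.30) − (-0.40)(-0.35)] = 0.3650
  C_33 = (0.75)(0.95) − (-0.10)(-0.35) = 0.6775
det(I−A) = Σ_j (I−A)_1j·C_1j = (0.75)(0.7625) + (-0.10)(0.3575) + (-0.40)(0.2425) = 0.439125
adj(I−A) = Cᵀ =
  [ 0.7625   0.1450   0.4100]
  [ 0.3575   0.5575   0.3650]
  [ 0.2425   0.1325   0.6775]
(I − A)⁻¹ = adj(I−A) / det(I−A) ≈
  [   1.7364     0.3302     0.9337]
  [   0.8141     1.2696     0.8312]
  [   0.5522     0.3017     1.5428]
x = (I − A)⁻¹ d = adj(I−A)·d / det(I−A), with det(I−A) = 0.439125:
  x_1 = (0.7625·500 + 0.1450·1375 + 0.4100·1000) / 0.439125 = 990.625 / 0.439125 ≈ 2255.91
  x_2 = (0.3575·500 + 0.5575·1375 + 0.3650·1000) / 0.439125 = 1310.3125 / 0.439125 ≈ 2983.92
  x_3 = (0.2425·500 + 0.1325·1375 + 0.6775·1000) / 0.439125 = 980.9375 / 0.439125 ≈ 2233.85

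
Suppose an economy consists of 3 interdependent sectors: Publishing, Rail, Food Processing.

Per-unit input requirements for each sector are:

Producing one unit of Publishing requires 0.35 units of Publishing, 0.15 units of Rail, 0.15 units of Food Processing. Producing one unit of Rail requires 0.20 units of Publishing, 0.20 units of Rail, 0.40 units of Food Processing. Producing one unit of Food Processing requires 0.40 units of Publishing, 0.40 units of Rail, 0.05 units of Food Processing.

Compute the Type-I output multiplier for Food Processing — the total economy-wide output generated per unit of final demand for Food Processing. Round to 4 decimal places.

I − A =
  [   0.65    -0.20    -0.40]
  [  -0.15     0.80    -0.40]
  [  -0.15    -0.40     0.95]
Cofactors of I−A, C_ij = (−1)^(i+j)·(minor ij) (rows/columns in the sector order above):
  C_11 = (0.80)(0.95) − (-0.40)(-0.40) = 0.6000
  C_12 = −[(-0.15)(0.95) − (-0.40)(-0.15)] = 0.2025
  C_13 = (-0.15)(-0.40) − (0.80)(-0.15) = 0.1800
  C_21 = −[(-0.20)(0.95) − (-0.40)(-0.40)] = 0.3500
  C_22 = (0.65)(0.95) − (-0.40)(-0.15) = 0.5575
  C_23 = −[(0.65)(-0.40) − (-0.20)(-0.15)] = 0.2900
  C_31 = (-0.20)(-0.40) − (-0.40)(0.80) = 0.4000
  C_32 = −[(0.65)(-0.40) − (-0.40)(-0.15)] = 0.3200
  C_33 = (0.65)(0.80) − (-0.20)(-0.15) = 0.4900
det(I−A) = Σ_j (I−A)_1j·C_1j = (0.65)(0.6000) + (-0.20)(0.2025) + (-0.40)(0.1800) = 0.2775
adj(I−A) = Cᵀ =
  [ 0.6000   0.3500   0.4000]
  [ 0.2025   0.5575   0.3200]
  [ 0.1800   0.2900   0.4900]
(I − A)⁻¹ = adj(I−A) / det(I−A) ≈
  [   2.16216     1.26126     1.44144]
  [   0.72973     2.00901     1.15315]
  [   0.64865     1.04505     1.76577]
The output multiplier for sector j is the column-j sum of the Leontief inverse (I − A)⁻¹ = adj(I−A) / det(I−A).
Column F of adj(I−A): (0.4000, 0.3200, 0.4900); det(I−A) = 0.2775.
m_F = (0.4000 + 0.3200 + 0.4900) / 0.2775 = 1.21 / 0.2775 ≈ 4.3604.

m_F = 4.3604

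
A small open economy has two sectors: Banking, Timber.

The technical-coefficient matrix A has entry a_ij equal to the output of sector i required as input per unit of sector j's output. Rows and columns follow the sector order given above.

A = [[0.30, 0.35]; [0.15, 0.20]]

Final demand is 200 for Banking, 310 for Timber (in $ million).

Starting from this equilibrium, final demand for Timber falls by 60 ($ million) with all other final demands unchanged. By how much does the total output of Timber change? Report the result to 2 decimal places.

I − A =
  [   0.70    -0.35]
  [  -0.15     0.80]
det(I−A) = (0.70)(0.80) − (-0.35)(-0.15) = 0.5075
adj(I−A) = [[0.80, 0.35], [0.15, 0.70]]
(I − A)⁻¹ = adj(I−A) / det(I−A) ≈
  [   1.5764     0.6897]
  [   0.2956     1.3793]
Δx = (I − A)⁻¹ Δd with Δd having -60 in the Timber component and 0 elsewhere.
So Δx_2 = L_22 · (-60), where L_22 = adj(I−A)_22 / det(I−A) = 0.70 / 0.5075.
Δx_2 = 0.70 × (-60) / 0.5075 = -42.00 / 0.5075 ≈ -82.76.

Δx_2 = -82.76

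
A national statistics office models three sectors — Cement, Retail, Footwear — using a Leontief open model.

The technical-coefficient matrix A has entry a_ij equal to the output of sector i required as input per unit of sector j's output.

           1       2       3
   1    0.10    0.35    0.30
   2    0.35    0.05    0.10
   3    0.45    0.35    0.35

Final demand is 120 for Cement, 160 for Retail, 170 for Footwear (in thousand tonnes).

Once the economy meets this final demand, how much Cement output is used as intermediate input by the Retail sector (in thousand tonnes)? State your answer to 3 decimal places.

z_12 = 182.842

I − A =
  [   0.90    -0.35    -0.30]
  [  -0.35     0.95    -0.10]
  [  -0.45    -0.35     0.65]
Cofactors of I−A, C_ij = (−1)^(i+j)·(minor ij) (rows/columns in the sector order above):
  C_11 = (0.95)(0.65) − (-0.10)(-0.35) = 0.5825
  C_12 = −[(-0.35)(0.65) − (-0.10)(-0.45)] = 0.2725
  C_13 = (-0.35)(-0.35) − (0.95)(-0.45) = 0.5500
  C_21 = −[(-0.35)(0.65) − (-0.30)(-0.35)] = 0.3325
  C_22 = (0.90)(0.65) − (-0.30)(-0.45) = 0.4500
  C_23 = −[(0.90)(-0.35) − (-0.35)(-0.45)] = 0.4725
  C_31 = (-0.35)(-0.10) − (-0.30)(0.95) = 0.3200
  C_32 = −[(0.90)(-0.10) − (-0.30)(-0.35)] = 0.1950
  C_33 = (0.90)(0.95) − (-0.35)(-0.35) = 0.7325
det(I−A) = Σ_j (I−A)_1j·C_1j = (0.90)(0.5825) + (-0.35)(0.2725) + (-0.30)(0.5500) = 0.263875
adj(I−A) = Cᵀ =
  [ 0.5825   0.3325   0.3200]
  [ 0.2725   0.4500   0.1950]
  [ 0.5500   0.4725   0.7325]
(I − A)⁻¹ = adj(I−A) / det(I−A) ≈
  [   2.2075     1.2601     1.2127]
  [   1.0327     1.7054     0.7390]
  [   2.0843     1.7906     2.7759]
First solve x = (I − A)⁻¹ d = adj(I−A)·d / det(I−A); in particular x_2 = (0.2725·120 + 0.4500·160 + 0.1950·170) / 0.263875 = 137.85 / 0.263875 ≈ 522.40644.
Intermediate flow from 1 to 2: z_12 = a_12 · x_2 = 0.35 × 137.85 / 0.263875 = 48.2475 / 0.263875 ≈ 182.842.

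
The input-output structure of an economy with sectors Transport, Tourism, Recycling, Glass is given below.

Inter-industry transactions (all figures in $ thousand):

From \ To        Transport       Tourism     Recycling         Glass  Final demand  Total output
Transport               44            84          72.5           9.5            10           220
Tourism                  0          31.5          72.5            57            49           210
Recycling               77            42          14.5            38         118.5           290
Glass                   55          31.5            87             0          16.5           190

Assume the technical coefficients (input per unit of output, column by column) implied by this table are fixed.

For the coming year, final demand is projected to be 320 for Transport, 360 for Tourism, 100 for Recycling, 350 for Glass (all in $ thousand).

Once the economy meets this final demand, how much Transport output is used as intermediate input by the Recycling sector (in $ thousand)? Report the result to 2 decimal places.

z_13 = 285.59

Technical coefficients a_ij = z_ij / X_j:
  a_11 = 44/220 = 0.20, a_21 = 0/220 = 0.00, a_31 = 77/220 = 0.35, a_41 = 55/220 = 0.25
  a_12 = 84/210 = 0.40, a_22 = 31.5/210 = 0.15, a_32 = 42/210 = 0.20, a_42 = 31.5/210 = 0.15
  a_13 = 72.5/290 = 0.25, a_23 = 72.5/290 = 0.25, a_33 = 14.5/290 = 0.05, a_43 = 87/290 = 0.30
  a_14 = 9.5/190 = 0.05, a_24 = 57/190 = 0.30, a_34 = 38/190 = 0.20, a_44 = 0/190 = 0.00
I − A =
  [   0.80    -0.40    -0.25    -0.05]
  [   0.00     0.85    -0.25    -0.30]
  [  -0.35    -0.20     0.95    -0.20]
  [  -0.25    -0.15    -0.30     1.00]
Compute the cofactors C_ij = (−1)^(i+j)·(3×3 minor ij) of I−A; the adjugate is their transpose:
adj(I−A) = Cᵀ =
  [ 0.638250   0.423625   0.351875   0.229375]
  [ 0.202750   0.594875   0.287625   0.246125]
  [ 0.339250   0.344125   0.603375   0.240875]
  [ 0.291750   0.298375   0.312125   0.496625]
det(I−A) = Σ_j (I−A)_1j·C_1j = (0.80)(0.638250) + (-0.40)(0.202750) + (-0.25)(0.339250) + (-0.05)(0.291750) = 0.3301
(I − A)⁻¹ = adj(I−A) / det(I−A) ≈
  [   1.9335     1.2833     1.0660     0.6949]
  [   0.6142     1.8021     0.8713     0.7456]
  [   1.0277     1.0425     1.8279     0.7297]
  [   0.8838     0.9039     0.9455     1.5045]
First solve x = (I − A)⁻¹ d = adj(I−A)·d / det(I−A); in particular x_3 = (0.339250·320 + 0.344125·360 + 0.603375·100 + 0.240875·350) / 0.3301 = 377.08875 / 0.3301 ≈ 1142.3470.
Intermediate flow from 1 to 3: z_13 = a_13 · x_3 = 0.25 × 377.08875 / 0.3301 = 94.2721875 / 0.3301 ≈ 285.59.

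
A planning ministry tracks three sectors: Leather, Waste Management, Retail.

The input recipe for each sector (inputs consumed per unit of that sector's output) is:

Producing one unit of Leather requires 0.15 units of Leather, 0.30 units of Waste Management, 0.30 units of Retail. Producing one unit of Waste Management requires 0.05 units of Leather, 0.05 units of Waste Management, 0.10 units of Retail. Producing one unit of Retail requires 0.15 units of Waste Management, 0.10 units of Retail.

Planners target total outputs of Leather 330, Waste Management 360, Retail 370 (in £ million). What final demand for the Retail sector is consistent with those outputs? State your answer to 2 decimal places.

I − A =
  [   0.85    -0.05     0.00]
  [  -0.30     0.95    -0.15]
  [  -0.30    -0.10     0.90]
d = (I − A) x:
  d_L = (+0.85)·330 + (-0.05)·360 + (+0.00)·370 = 262.50
  d_W = (-0.30)·330 + (+0.95)·360 + (-0.15)·370 = 187.50
  d_R = (-0.30)·330 + (-0.10)·360 + (+0.90)·370 = 198.00

d_R = 198.00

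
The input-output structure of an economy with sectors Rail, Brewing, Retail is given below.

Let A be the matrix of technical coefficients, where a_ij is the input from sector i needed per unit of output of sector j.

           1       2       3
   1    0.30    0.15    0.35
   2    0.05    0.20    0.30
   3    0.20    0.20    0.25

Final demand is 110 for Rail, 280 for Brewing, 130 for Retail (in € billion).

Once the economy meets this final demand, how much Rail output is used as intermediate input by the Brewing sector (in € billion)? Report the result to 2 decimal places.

I − A =
  [   0.70    -0.15    -0.35]
  [  -0.05     0.80    -0.30]
  [  -0.20    -0.20     0.75]
Cofactors of I−A, C_ij = (−1)^(i+j)·(minor ij) (rows/columns in the sector order above):
  C_11 = (0.80)(0.75) − (-0.30)(-0.20) = 0.5400
  C_12 = −[(-0.05)(0.75) − (-0.30)(-0.20)] = 0.0975
  C_13 = (-0.05)(-0.20) − (0.80)(-0.20) = 0.1700
  C_21 = −[(-0.15)(0.75) − (-0.35)(-0.20)] = 0.1825
  C_22 = (0.70)(0.75) − (-0.35)(-0.20) = 0.4550
  C_23 = −[(0.70)(-0.20) − (-0.15)(-0.20)] = 0.1700
  C_31 = (-0.15)(-0.30) − (-0.35)(0.80) = 0.3250
  C_32 = −[(0.70)(-0.30) − (-0.35)(-0.05)] = 0.2275
  C_33 = (0.70)(0.80) − (-0.15)(-0.05) = 0.5525
det(I−A) = Σ_j (I−A)_1j·C_1j = (0.70)(0.5400) + (-0.15)(0.0975) + (-0.35)(0.1700) = 0.303875
adj(I−A) = Cᵀ =
  [ 0.5400   0.1825   0.3250]
  [ 0.0975   0.4550   0.2275]
  [ 0.1700   0.1700   0.5525]
(I − A)⁻¹ = adj(I−A) / det(I−A) ≈
  [   1.7770     0.6006     1.0695]
  [   0.3209     1.4973     0.7487]
  [   0.5594     0.5594     1.8182]
First solve x = (I − A)⁻¹ d = adj(I−A)·d / det(I−A); in particular x_2 = (0.0975·110 + 0.4550·280 + 0.2275·130) / 0.303875 = 167.70 / 0.303875 ≈ 551.8717.
Intermediate flow from 1 to 2: z_12 = a_12 · x_2 = 0.15 × 167.70 / 0.303875 = 25.155 / 0.303875 ≈ 82.78.

z_12 = 82.78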